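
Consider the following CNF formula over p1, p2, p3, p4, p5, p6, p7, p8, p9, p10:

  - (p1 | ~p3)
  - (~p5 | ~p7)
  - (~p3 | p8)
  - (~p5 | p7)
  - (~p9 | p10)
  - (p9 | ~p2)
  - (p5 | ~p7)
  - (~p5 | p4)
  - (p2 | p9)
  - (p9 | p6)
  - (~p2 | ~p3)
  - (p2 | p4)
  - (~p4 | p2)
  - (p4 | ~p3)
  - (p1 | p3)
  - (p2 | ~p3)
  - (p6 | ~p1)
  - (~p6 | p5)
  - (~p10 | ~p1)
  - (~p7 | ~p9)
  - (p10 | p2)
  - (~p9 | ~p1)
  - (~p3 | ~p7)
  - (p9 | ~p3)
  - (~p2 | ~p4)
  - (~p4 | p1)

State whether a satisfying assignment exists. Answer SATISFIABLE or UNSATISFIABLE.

p2 = True:
  propagation gives p9=True, p10=True, p3=False, p1=True; an empty clause results — contradiction.
p2 = False:
  propagation gives p9=True, p10=True, p4=True; an empty clause results — contradiction.
Every branch closes, so no satisfying assignment exists.

UNSATISFIABLE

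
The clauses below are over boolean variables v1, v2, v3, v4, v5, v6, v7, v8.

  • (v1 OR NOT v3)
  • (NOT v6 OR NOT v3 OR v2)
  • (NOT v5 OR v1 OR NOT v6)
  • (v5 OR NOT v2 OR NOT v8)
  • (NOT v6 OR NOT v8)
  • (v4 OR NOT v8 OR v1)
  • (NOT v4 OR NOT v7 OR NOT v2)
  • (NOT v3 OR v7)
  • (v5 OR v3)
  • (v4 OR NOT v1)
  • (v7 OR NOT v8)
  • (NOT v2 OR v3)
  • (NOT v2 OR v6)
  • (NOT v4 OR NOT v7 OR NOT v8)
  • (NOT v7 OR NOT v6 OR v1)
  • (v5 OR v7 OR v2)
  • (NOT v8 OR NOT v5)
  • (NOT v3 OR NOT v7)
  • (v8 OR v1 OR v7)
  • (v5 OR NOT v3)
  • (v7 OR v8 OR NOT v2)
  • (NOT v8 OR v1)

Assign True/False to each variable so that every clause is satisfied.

v1=True  v2=False  v3=False  v4=True  v5=True  v6=False  v7=False  v8=False

Branch on v1: take v1 = True.
  then v4 is forced to True.
For the remaining variables, v2 = False, v3 = False, v5 = True, v6 = False, v7 = False, v8 = False works.
Every clause has at least one true literal under this assignment.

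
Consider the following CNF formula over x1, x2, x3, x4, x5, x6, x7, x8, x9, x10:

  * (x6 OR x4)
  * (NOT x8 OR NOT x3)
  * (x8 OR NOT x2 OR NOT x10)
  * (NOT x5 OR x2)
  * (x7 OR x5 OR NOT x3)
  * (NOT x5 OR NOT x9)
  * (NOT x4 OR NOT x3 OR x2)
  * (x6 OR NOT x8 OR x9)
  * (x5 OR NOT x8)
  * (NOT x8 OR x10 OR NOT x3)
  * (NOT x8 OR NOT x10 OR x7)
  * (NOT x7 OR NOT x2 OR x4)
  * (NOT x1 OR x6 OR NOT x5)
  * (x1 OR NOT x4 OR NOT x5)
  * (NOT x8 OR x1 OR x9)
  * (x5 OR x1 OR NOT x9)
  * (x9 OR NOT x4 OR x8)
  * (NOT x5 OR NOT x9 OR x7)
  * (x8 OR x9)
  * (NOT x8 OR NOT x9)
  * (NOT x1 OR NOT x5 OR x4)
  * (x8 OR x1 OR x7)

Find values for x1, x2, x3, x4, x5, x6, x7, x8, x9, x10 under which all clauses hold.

x1=T  x2=F  x3=F  x4=T  x5=F  x6=T  x7=F  x8=F  x9=T  x10=F

Pure literal: x3 appears only negated; assign x3 = False.
Pure literal: x6 appears only positively; assign x6 = True.
Try x1 = True.
Set x2 = False and propagate.
  then x5 is forced to False.
  then x8 is forced to False.
  then x9 is forced to True.
x4, x7, x10 are now unconstrained; take x4 = True, x7 = False, x10 = False.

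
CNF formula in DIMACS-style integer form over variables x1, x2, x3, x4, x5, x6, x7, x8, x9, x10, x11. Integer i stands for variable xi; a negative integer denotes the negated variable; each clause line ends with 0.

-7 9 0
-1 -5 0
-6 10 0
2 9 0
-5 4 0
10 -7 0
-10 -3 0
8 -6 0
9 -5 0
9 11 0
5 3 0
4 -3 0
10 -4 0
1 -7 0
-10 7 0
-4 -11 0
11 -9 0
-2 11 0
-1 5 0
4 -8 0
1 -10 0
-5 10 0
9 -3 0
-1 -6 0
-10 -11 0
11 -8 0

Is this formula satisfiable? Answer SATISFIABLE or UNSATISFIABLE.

x10 = True:
  propagation gives x3=False, x5=True, x1=False; an empty clause results — contradiction.
x10 = False:
  propagation gives x6=False, x7=False, x4=False, x5=False; an empty clause results — contradiction.
Every branch closes, so no satisfying assignment exists.

UNSATISFIABLE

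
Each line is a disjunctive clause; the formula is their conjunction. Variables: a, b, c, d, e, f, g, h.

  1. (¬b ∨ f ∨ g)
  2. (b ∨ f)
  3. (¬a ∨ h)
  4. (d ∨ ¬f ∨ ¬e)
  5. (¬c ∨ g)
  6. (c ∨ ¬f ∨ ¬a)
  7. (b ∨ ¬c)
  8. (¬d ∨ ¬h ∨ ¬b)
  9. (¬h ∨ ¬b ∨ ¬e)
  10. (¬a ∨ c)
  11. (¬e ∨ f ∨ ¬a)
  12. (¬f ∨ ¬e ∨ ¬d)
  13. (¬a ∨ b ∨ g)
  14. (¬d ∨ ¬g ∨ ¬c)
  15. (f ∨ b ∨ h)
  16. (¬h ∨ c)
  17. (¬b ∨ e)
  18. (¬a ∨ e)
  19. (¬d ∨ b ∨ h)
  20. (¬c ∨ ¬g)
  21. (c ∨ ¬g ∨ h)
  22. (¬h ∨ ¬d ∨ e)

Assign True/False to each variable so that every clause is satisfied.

a = F, b = F, c = F, d = F, e = F, f = T, g = F, h = F

a occurs only negated in the remaining clauses — set a = False.
Branch on b: take b = False.
  then f is forced to True.
  then c is forced to False.
  then h is forced to False.
  then d is forced to False.
  then e is forced to False.
  then g is forced to False.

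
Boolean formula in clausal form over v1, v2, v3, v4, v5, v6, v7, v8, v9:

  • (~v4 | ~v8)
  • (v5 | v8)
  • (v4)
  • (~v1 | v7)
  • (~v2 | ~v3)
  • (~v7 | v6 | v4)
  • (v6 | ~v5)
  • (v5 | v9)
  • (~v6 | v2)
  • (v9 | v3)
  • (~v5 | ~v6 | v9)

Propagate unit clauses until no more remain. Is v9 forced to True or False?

True

Unit clause (v4) sets v4 = True.
From (~v4 | ~v8) and v4 = True: v8 = False.
From (v8 | v5) and v8 = False: v5 = True.
(v6 | ~v5): since v5 = True, the clause reduces to (v6). v6 = True.
In (~v6 | v2), ~v6 is now false; v2 must hold, so v2 = True.
(~v2 | ~v3) with v2 = True leaves only ~v3, so v3 = False.
From (v3 | v9) and v3 = False: v9 = True.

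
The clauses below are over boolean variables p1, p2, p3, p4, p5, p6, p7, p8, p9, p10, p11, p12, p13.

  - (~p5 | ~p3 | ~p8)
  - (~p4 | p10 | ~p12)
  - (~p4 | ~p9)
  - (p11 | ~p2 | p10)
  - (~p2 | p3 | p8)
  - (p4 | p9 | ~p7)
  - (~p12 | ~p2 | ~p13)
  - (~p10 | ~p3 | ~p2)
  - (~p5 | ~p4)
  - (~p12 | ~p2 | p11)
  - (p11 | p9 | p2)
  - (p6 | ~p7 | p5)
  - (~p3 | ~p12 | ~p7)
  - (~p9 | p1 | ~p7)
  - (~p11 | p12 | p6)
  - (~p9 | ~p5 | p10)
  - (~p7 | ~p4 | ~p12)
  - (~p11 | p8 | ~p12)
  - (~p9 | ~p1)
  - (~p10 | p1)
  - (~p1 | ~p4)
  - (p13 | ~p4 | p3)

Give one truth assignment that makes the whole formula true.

p1=F, p2=F, p3=T, p4=T, p5=F, p6=T, p7=T, p8=T, p9=F, p10=F, p11=T, p12=F, p13=T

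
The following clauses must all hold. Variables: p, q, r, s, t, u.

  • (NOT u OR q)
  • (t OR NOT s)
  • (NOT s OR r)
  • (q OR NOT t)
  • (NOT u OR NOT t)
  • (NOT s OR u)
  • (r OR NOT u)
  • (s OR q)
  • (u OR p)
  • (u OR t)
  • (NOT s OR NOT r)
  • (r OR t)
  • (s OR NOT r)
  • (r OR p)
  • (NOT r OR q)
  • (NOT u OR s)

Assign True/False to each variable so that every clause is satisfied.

p = True, q = True, r = False, s = False, t = True, u = False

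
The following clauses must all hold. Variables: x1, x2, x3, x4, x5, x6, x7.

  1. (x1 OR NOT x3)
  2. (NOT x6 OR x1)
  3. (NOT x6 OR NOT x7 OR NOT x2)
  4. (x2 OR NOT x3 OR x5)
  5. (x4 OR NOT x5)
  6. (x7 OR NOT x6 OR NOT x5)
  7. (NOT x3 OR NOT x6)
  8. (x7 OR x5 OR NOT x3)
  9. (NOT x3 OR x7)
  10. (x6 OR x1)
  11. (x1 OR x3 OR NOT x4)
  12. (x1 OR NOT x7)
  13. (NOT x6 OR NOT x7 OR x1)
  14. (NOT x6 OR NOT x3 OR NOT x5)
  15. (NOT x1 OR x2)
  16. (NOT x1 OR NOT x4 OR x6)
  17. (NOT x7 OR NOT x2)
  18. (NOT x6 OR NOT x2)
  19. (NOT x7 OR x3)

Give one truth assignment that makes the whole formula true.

x1=1, x2=1, x3=0, x4=0, x5=0, x6=0, x7=0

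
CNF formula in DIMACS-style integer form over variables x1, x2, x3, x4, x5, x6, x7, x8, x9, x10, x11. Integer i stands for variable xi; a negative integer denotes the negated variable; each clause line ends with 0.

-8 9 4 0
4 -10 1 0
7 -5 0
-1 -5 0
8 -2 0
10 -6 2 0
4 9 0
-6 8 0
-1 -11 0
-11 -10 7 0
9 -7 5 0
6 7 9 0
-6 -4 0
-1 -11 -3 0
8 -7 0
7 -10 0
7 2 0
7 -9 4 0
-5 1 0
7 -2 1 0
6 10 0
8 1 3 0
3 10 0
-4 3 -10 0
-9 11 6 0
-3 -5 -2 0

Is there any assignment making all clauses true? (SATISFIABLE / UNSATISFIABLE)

Set x1 = True and propagate.
  then x5 is forced to False.
  then x11 is forced to False.
Branch on x2: take x2 = False.
  then x7 is forced to True.
  then x9 is forced to True.
  then x8 is forced to True.
  then x6 is forced to True.
  then x10 is forced to True.
  then x4 is forced to False.
x3 is now unconstrained; take x3 = False.
So x1=True, x2=False, x3=False, x4=False, x5=False, x6=True, x7=True, x8=True, x9=True, x10=True, x11=False is a satisfying assignment.

SATISFIABLE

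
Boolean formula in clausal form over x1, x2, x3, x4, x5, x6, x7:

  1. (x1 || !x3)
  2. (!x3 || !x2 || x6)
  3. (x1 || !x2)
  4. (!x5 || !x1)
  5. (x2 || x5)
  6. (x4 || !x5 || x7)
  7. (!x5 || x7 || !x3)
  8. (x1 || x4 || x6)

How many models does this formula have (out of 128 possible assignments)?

17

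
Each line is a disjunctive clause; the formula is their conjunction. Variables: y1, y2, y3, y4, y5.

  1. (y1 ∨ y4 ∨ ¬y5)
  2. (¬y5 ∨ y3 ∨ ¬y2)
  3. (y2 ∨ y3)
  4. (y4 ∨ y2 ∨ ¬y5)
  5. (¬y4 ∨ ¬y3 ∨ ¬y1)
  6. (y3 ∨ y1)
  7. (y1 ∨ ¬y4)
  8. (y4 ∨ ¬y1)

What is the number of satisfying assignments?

3

The models are:
  y1=F y2=F y3=T y4=F y5=F
  y1=F y2=T y3=T y4=F y5=F
  y1=T y2=T y3=F y4=T y5=F
That's 3 in total.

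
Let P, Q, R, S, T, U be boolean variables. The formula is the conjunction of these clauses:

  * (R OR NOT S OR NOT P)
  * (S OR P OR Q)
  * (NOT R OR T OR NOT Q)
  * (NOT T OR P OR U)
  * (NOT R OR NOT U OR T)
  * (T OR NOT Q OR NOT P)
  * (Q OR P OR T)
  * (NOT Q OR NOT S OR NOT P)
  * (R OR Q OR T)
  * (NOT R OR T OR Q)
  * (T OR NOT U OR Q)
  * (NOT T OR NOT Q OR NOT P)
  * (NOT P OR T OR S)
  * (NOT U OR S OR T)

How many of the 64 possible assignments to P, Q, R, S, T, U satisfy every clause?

Case analysis on T and Q:
  T=T, Q=T: remaining (P,R,S,U) ∈ {(F,F,F,T); (F,F,T,T); (F,T,F,T); (F,T,T,T)} — 4.
  T=T, Q=F: 8 of the 16 assignments to (P,R,S,U) work.
  T=F, Q=T: remaining (P,R,S,U) ∈ {(F,F,F,F); (F,F,T,F); (F,F,T,T)} — 3.
  T=F, Q=F: a clause becomes empty — 0.
Total: 4 + 8 + 3 + 0 = 15.

15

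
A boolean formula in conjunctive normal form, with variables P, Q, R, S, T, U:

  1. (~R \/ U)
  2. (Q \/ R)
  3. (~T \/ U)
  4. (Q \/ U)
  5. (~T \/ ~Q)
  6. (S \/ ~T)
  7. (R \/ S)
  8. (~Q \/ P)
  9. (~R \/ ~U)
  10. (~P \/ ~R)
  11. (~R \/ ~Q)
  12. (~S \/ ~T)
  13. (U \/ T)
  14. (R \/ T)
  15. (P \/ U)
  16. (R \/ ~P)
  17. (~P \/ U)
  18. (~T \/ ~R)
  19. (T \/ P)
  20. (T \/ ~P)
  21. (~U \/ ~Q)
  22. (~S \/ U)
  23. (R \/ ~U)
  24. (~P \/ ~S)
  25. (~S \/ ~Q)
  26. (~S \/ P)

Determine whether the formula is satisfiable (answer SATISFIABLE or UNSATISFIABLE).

R = True:
  propagation gives U=True; an empty clause results — contradiction.
R = False:
  propagation gives Q=True, T=False; an empty clause results — contradiction.
Every branch closes, so no satisfying assignment exists.

UNSATISFIABLE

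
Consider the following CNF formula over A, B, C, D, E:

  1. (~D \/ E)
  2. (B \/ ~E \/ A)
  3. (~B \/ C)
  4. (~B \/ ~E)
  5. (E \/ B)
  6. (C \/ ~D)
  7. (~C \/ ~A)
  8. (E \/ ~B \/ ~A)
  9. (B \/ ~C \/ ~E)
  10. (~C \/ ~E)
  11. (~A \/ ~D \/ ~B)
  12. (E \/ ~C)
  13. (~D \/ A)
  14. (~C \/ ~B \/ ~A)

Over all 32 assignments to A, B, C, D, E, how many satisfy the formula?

The models are:
  A=1 B=0 C=0 D=0 E=1
That's 1 in total.

1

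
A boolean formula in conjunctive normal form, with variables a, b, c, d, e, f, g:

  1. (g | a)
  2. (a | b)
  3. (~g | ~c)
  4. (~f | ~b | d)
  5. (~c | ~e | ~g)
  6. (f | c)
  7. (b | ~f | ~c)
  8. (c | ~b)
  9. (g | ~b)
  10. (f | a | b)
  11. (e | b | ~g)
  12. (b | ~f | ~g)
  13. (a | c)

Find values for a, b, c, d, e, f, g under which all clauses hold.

a=T  b=F  c=T  d=T  e=T  f=F  g=F

Pure literal: a appears only positively; assign a = True.
d occurs only positively in the remaining clauses — set d = True.
Set b = False and propagate.
Branch on c: take c = True.
  then g is forced to False.
  then f is forced to False.
e is now unconstrained; take e = True.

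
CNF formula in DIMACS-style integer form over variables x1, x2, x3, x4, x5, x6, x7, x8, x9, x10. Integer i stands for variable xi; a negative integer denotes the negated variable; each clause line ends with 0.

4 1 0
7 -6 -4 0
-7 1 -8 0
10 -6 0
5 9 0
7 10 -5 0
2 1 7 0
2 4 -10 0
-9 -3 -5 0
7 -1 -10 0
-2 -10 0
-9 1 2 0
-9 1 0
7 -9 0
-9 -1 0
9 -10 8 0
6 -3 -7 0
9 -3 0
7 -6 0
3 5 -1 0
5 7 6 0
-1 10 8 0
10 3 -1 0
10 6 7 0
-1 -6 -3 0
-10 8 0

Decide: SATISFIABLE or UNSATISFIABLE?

SATISFIABLE

Try x1 = False.
  then x4 is forced to True.
  then x9 is forced to False.
  then x5 is forced to True.
  then x3 is forced to False.
For the remaining variables, x2 = True, x6 = False, x7 = True, x8 = False, x10 = False works.
Every clause has at least one true literal under this assignment.
So x1=F, x2=T, x3=F, x4=T, x5=T, x6=F, x7=T, x8=F, x9=F, x10=F is a satisfying assignment.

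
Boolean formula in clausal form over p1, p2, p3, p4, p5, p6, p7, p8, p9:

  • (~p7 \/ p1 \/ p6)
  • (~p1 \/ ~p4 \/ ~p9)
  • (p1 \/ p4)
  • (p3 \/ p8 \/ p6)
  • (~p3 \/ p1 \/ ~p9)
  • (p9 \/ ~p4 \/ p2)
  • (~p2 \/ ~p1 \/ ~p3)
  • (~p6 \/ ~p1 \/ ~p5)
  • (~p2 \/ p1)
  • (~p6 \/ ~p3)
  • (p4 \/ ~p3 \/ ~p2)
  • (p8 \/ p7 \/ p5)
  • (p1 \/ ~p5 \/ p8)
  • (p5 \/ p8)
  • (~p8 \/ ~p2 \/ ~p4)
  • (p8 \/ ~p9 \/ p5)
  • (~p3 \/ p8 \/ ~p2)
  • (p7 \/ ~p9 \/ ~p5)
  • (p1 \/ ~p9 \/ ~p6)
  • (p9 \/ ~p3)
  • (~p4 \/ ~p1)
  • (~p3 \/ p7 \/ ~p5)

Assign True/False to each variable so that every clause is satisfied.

p1=1, p2=0, p3=0, p4=0, p5=0, p6=1, p7=1, p8=1, p9=0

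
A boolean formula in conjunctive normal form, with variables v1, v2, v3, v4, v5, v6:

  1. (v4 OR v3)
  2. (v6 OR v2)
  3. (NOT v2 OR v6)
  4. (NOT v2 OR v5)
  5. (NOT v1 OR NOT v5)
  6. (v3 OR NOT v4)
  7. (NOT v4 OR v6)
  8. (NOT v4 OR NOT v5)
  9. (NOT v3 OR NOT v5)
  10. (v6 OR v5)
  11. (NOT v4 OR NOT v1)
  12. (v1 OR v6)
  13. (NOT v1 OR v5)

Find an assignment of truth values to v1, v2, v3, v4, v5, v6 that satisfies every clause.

Pure literal: v6 appears only positively; assign v6 = True.
Set v1 = False and propagate.
For the remaining variables, v2 = False, v3 = True, v4 = False, v5 = False works.

v1=False, v2=False, v3=True, v4=False, v5=False, v6=True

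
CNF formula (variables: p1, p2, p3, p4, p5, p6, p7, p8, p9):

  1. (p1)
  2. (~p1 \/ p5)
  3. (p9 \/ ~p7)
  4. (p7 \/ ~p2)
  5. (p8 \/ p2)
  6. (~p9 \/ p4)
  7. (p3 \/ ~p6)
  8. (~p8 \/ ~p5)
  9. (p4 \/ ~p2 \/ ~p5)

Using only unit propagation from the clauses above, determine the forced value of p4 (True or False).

(p1) stands alone — p1 = True.
(~p1 \/ p5): since p1 = True, the clause reduces to (p5). p5 = True.
(~p5 \/ ~p8): since p5 = True, the clause reduces to (~p8). p8 = False.
In (p8 \/ p2), p8 is now false; p2 must hold, so p2 = True.
In (p7 \/ ~p2), ~p2 is now false; p7 must hold, so p7 = True.
In (~p7 \/ p9), ~p7 is now false; p9 must hold, so p9 = True.
From (p4 \/ ~p9) and p9 = True: p4 = True.

True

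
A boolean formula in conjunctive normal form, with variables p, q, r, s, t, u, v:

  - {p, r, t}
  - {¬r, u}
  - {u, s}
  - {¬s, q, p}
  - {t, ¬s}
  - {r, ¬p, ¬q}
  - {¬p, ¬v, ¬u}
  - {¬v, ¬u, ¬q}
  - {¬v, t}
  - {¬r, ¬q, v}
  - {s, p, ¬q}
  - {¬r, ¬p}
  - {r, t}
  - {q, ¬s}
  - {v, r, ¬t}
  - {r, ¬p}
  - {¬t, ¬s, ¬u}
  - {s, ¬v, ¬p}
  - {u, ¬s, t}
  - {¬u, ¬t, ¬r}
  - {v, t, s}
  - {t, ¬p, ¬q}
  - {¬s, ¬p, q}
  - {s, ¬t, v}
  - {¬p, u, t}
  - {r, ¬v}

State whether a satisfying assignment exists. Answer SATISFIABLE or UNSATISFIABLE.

t = True:
  p = True:
    propagation gives r=False; an empty clause results — contradiction.
  p = False:
    s = True:
      propagation gives q=True, u=False, r=False; contradiction.
    s = False:
      propagation gives u=True, q=False, r=False; contradiction.
t = False:
  propagation gives s=False, u=True, v=False; an empty clause results — contradiction.
Every branch closes, so no satisfying assignment exists.

UNSATISFIABLE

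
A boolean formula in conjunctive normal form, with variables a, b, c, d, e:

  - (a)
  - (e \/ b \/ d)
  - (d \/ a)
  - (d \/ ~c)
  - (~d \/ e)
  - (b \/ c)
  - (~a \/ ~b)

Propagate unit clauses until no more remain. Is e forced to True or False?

True

(a) stands alone — a = True.
In (~b \/ ~a), ~a is now false; ~b must hold, so b = False.
From (c \/ b) and b = False: c = True.
(~c \/ d) with c = True leaves only d, so d = True.
In (~d \/ e), ~d is now false; e must hold, so e = True.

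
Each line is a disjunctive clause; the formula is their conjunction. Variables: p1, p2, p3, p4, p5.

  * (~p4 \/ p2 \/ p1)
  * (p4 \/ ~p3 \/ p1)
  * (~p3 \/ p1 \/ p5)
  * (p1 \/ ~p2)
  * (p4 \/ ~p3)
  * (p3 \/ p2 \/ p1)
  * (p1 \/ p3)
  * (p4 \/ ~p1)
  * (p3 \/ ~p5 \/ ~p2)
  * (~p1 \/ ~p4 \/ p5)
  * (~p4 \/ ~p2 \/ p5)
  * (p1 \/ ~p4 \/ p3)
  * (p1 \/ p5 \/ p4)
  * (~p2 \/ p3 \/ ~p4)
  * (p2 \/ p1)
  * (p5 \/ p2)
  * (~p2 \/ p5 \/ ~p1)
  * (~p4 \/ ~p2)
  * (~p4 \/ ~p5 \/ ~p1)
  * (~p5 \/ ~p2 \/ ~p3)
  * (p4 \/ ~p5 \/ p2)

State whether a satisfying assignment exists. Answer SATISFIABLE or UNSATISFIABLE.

UNSATISFIABLE

p1 = True:
  propagation gives p4=True, p5=True; an empty clause results — contradiction.
p1 = False:
  propagation gives p2=False; an empty clause results — contradiction.
Every branch closes, so no satisfying assignment exists.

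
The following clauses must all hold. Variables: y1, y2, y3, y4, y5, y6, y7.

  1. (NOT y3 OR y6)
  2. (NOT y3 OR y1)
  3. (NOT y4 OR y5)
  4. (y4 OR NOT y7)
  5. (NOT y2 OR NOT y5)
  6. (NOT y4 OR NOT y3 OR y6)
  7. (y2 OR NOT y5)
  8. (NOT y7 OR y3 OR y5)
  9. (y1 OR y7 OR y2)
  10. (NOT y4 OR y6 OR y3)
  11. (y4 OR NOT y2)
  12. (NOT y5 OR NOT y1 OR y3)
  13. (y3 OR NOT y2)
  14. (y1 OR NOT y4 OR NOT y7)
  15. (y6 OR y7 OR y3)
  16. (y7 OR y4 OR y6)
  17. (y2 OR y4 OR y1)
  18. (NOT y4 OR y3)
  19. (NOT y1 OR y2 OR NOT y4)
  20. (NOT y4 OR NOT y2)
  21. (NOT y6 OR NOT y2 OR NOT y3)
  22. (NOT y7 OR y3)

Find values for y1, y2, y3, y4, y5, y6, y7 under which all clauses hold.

y1=T, y2=F, y3=T, y4=F, y5=F, y6=T, y7=F

Check each clause:
  1. (y6 OR NOT y3) — y6 is true.
  2. (NOT y3 OR y1) — y1 is true.
  3. (y5 OR NOT y4) — NOT y4 is true.
  4. (y4 OR NOT y7) — NOT y7 is true.
  5. (NOT y5 OR NOT y2) — NOT y5 is true.
  6. (NOT y3 OR NOT y4 OR y6) — NOT y4 is true.
  7. (y2 OR NOT y5) — NOT y5 is true.
  8. (y5 OR NOT y7 OR y3) — NOT y7 is true.
  9. (y2 OR y7 OR y1) — y1 is true.
  10. (y6 OR NOT y4 OR y3) — y3 is true.
  11. (y4 OR NOT y2) — NOT y2 is true.
  12. (y3 OR NOT y5 OR NOT y1) — y3 is true.
  13. (NOT y2 OR y3) — y3 is true.
  14. (y1 OR NOT y7 OR NOT y4) — y1 is true.
  15. (y7 OR y6 OR y3) — y3 is true.
  16. (y4 OR y6 OR y7) — y6 is true.
  17. (y1 OR y2 OR y4) — y1 is true.
  18. (NOT y4 OR y3) — y3 is true.
  19. (NOT y1 OR y2 OR NOT y4) — NOT y4 is true.
  20. (NOT y4 OR NOT y2) — NOT y4 is true.
  21. (NOT y6 OR NOT y3 OR NOT y2) — NOT y2 is true.
  22. (y3 OR NOT y7) — NOT y7 is true.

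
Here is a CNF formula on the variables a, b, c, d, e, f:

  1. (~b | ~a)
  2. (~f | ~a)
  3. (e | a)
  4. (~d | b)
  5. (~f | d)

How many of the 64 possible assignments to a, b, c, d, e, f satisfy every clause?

Case analysis on a and b:
  a=1, b=1: a clause becomes empty — 0.
  a=1, b=0: remaining (c,d,e,f) ∈ {(0,0,0,0); (0,0,1,0); (1,0,0,0); (1,0,1,0)} — 4.
  a=0, b=1: c free; 3 ways for (d,e,f) × 2^1 = 6.
  a=0, b=0: remaining (c,d,e,f) ∈ {(0,0,1,0); (1,0,1,0)} — 2.
Total: 0 + 4 + 6 + 2 = 12.

12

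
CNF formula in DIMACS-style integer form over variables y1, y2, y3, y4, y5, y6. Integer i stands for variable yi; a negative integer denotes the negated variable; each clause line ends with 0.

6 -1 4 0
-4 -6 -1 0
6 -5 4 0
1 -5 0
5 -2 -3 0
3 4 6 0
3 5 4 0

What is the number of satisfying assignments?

Split on y4, then y5.
  y4=T, y5=T: remaining (y1,y2,y3,y6) ∈ {(T,F,F,F); (T,F,T,F); (T,T,F,F); (T,T,T,F)} — 4.
  y4=T, y5=F: 9 of the 16 assignments to (y1,y2,y3,y6) work.
  y4=F, y5=T: remaining (y1,y2,y3,y6) ∈ {(T,F,F,T); (T,F,T,T); (T,T,F,T); (T,T,T,T)} — 4.
  y4=F, y5=F: remaining (y1,y2,y3,y6) ∈ {(F,F,T,F); (F,F,T,T); (T,F,T,T)} — 3.
Total: 4 + 9 + 4 + 3 = 20.

20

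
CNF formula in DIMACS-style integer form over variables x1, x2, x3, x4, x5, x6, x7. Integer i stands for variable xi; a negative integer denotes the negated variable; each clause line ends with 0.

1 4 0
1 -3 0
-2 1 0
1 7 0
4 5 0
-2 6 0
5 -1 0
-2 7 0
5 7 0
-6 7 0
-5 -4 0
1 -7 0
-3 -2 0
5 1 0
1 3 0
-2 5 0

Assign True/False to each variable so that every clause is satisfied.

x1=True  x2=False  x3=False  x4=False  x5=True  x6=False  x7=False

Check each clause:
  1. (x1 || x4) — x1 is true.
  2. (!x3 || x1) — x1 is true.
  3. (!x2 || x1) — x1 is true.
  4. (x1 || x7) — x1 is true.
  5. (x5 || x4) — x5 is true.
  6. (x6 || !x2) — !x2 is true.
  7. (x5 || !x1) — x5 is true.
  8. (x7 || !x2) — !x2 is true.
  9. (x5 || x7) — x5 is true.
  10. (x7 || !x6) — !x6 is true.
  11. (!x5 || !x4) — !x4 is true.
  12. (!x7 || x1) — !x7 is true.
  13. (!x2 || !x3) — !x3 is true.
  14. (x1 || x5) — x1 is true.
  15. (x1 || x3) — x1 is true.
  16. (!x2 || x5) — x5 is true.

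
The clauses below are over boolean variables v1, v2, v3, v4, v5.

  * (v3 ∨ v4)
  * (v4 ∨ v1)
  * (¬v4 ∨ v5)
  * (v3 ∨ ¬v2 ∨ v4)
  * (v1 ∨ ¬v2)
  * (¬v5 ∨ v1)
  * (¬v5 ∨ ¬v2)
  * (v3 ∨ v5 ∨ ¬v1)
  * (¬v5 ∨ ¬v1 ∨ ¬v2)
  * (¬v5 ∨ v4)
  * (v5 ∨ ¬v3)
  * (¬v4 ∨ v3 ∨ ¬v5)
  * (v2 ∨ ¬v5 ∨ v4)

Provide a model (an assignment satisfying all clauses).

v1=True, v2=False, v3=True, v4=True, v5=True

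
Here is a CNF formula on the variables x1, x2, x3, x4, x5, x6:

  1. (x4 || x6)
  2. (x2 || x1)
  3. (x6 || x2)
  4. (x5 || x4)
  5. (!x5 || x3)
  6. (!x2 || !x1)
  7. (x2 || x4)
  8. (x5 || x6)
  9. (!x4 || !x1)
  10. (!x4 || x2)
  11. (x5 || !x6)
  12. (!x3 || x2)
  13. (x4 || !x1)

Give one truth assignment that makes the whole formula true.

x1=False, x2=True, x3=True, x4=True, x5=True, x6=True

Try x1 = False.
  then x2 is forced to True.
Set x3 = True and propagate.
Try x4 = True.
For the remaining variables, x5 = True, x6 = True works.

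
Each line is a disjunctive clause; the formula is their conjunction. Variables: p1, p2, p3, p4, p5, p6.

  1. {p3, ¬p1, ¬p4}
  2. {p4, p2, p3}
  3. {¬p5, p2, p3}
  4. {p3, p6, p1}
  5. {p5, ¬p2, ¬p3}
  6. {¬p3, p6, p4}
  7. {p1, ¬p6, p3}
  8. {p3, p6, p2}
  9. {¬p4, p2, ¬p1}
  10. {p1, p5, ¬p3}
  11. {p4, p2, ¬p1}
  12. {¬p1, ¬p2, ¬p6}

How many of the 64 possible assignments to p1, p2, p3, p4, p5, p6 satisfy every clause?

Split on p3, then p1.
  p3=1, p1=1: remaining (p2,p4,p5,p6) ∈ {(1,1,1,0)} — 1.
  p3=1, p1=0: p2 free; 3 ways for (p4,p5,p6) × 2^1 = 6.
  p3=0, p1=1: remaining (p2,p4,p5,p6) ∈ {(1,0,0,0); (1,0,1,0)} — 2.
  p3=0, p1=0: a clause becomes empty — 0.
Total: 1 + 6 + 2 + 0 = 9.

9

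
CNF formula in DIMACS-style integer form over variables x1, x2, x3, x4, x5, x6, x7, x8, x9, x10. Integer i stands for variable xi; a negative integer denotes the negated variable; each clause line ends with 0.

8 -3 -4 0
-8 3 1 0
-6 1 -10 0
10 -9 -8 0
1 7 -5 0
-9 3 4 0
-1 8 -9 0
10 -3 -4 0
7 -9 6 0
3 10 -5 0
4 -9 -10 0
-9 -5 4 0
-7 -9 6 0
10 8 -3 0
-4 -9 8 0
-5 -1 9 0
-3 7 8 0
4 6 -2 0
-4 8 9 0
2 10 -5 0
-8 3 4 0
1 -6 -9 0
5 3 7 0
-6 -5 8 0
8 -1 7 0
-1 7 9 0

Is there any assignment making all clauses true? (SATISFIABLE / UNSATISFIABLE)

Branch on x1: take x1 = True.
Try x2 = True.
Set x3 = True and propagate.
For the remaining variables, x4 = True, x5 = False, x6 = True, x7 = False, x8 = True, x9 = True, x10 = True works.
So x1 = T, x2 = T, x3 = T, x4 = T, x5 = F, x6 = T, x7 = F, x8 = T, x9 = T, x10 = T is a satisfying assignment.

SATISFIABLE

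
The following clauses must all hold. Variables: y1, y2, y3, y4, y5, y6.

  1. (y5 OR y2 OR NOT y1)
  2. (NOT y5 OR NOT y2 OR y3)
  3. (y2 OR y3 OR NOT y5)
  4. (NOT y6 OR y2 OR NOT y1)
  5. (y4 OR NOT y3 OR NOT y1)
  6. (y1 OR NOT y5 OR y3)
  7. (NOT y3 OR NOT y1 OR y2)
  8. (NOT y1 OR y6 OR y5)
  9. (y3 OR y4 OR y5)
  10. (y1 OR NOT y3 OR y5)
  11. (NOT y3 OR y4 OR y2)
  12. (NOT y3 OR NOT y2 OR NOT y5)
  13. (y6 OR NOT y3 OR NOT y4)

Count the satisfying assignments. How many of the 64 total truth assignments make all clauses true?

7

Split on y3, then y5.
  y3=T, y5=T: remaining (y1,y2,y4,y6) ∈ {(F,F,T,T)} — 1.
  y3=T, y5=F: remaining (y1,y2,y4,y6) ∈ {(T,T,T,T)} — 1.
  y3=F, y5=T: a clause becomes empty — 0.
  y3=F, y5=F: 5 of the 16 assignments to (y1,y2,y4,y6) work.
Total: 1 + 1 + 0 + 5 = 7.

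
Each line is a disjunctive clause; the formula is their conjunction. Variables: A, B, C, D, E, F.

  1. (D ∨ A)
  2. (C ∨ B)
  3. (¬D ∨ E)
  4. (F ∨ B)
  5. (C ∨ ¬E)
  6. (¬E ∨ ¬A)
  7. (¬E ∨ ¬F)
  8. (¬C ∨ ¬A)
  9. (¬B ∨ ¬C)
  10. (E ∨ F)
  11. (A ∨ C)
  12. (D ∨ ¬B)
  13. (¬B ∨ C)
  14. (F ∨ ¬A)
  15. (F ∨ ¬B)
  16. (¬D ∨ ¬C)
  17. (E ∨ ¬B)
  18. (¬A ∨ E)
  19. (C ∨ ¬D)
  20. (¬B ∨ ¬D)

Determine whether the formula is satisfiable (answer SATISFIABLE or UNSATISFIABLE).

UNSATISFIABLE

B = True:
  propagation gives C=False; an empty clause results — contradiction.
B = False:
  propagation gives C=True, F=True, E=False, D=False; an empty clause results — contradiction.
Every branch closes, so no satisfying assignment exists.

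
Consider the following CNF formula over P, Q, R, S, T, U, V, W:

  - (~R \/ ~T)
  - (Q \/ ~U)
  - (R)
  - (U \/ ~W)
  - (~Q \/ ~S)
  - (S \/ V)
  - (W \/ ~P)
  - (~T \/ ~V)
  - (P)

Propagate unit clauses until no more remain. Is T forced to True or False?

False

(R) is a unit clause: R = True.
From (~R \/ ~T) and R = True: T = False.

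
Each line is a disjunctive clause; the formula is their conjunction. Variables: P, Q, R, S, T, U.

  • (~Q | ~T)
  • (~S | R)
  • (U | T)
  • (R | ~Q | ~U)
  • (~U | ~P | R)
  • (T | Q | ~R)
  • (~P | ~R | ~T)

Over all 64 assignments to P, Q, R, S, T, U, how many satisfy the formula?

Split on R, then T.
  R=1, T=1: remaining (P,Q,S,U) ∈ {(0,0,0,0); (0,0,0,1); (0,0,1,0); (0,0,1,1)} — 4.
  R=1, T=0: remaining (P,Q,S,U) ∈ {(0,1,0,1); (0,1,1,1); (1,1,0,1); (1,1,1,1)} — 4.
  R=0, T=1: remaining (P,Q,S,U) ∈ {(0,0,0,0); (0,0,0,1); (1,0,0,0)} — 3.
  R=0, T=0: remaining (P,Q,S,U) ∈ {(0,0,0,1)} — 1.
Total: 4 + 4 + 3 + 1 = 12.

12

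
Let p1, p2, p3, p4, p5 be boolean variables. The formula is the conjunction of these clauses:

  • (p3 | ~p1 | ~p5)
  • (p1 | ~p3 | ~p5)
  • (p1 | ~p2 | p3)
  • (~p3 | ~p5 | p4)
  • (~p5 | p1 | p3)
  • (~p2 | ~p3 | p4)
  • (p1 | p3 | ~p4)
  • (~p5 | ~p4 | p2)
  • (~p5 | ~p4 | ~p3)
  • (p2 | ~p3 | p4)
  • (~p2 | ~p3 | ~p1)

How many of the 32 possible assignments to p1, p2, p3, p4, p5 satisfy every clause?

8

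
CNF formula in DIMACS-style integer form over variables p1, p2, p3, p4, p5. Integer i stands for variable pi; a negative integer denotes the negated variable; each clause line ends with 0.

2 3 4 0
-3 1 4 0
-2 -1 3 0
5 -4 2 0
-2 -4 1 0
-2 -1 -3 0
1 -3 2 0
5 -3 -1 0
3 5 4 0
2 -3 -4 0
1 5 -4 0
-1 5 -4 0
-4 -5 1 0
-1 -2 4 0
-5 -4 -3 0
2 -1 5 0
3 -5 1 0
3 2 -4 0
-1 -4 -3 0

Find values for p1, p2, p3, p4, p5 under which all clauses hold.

Try p1 = True.
Set p2 = False and propagate.
  then p5 is forced to True.
For the remaining variables, p3 = True, p4 = False works.
Every clause has at least one true literal under this assignment.
Check each clause:
  1. (p3 \/ p4 \/ p2) — p3 is true.
  2. (~p3 \/ p4 \/ p1) — p1 is true.
  3. (~p2 \/ ~p1 \/ p3) — p3 is true.
  4. (p2 \/ p5 \/ ~p4) — ~p4 is true.
  5. (~p4 \/ p1 \/ ~p2) — p1 is true.
  6. (~p1 \/ ~p3 \/ ~p2) — ~p2 is true.
  7. (p1 \/ ~p3 \/ p2) — p1 is true.
  8. (p5 \/ ~p1 \/ ~p3) — p5 is true.
  9. (p4 \/ p5 \/ p3) — p3 is true.
  10. (~p3 \/ ~p4 \/ p2) — ~p4 is true.
  11. (p5 \/ ~p4 \/ p1) — p1 is true.
  12. (p5 \/ ~p4 \/ ~p1) — ~p4 is true.
  13. (~p5 \/ ~p4 \/ p1) — p1 is true.
  14. (~p2 \/ ~p1 \/ p4) — ~p2 is true.
  15. (~p4 \/ ~p5 \/ ~p3) — ~p4 is true.
  16. (~p1 \/ p5 \/ p2) — p5 is true.
  17. (~p5 \/ p1 \/ p3) — p1 is true.
  18. (~p4 \/ p3 \/ p2) — p3 is true.
  19. (~p1 \/ ~p3 \/ ~p4) — ~p4 is true.

p1=True, p2=False, p3=True, p4=False, p5=True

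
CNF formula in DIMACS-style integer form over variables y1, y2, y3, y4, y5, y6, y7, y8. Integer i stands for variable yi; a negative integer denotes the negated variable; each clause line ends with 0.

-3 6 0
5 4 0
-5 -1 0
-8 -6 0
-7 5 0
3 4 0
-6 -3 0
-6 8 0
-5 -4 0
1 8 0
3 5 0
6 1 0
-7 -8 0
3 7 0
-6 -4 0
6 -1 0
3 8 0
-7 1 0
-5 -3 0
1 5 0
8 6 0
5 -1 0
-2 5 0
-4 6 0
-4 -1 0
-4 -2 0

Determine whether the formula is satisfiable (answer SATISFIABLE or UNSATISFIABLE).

UNSATISFIABLE

y5 = True:
  propagation gives y1=False, y4=False, y3=True; an empty clause results — contradiction.
y5 = False:
  propagation gives y4=True, y7=False, y3=True, y6=True; an empty clause results — contradiction.
Every branch closes, so no satisfying assignment exists.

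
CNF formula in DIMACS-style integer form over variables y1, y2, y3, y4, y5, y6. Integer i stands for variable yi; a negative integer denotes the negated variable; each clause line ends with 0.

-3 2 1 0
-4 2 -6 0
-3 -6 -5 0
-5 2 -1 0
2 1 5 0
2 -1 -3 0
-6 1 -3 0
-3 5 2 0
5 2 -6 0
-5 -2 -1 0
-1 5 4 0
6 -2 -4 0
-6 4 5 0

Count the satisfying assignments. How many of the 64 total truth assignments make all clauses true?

13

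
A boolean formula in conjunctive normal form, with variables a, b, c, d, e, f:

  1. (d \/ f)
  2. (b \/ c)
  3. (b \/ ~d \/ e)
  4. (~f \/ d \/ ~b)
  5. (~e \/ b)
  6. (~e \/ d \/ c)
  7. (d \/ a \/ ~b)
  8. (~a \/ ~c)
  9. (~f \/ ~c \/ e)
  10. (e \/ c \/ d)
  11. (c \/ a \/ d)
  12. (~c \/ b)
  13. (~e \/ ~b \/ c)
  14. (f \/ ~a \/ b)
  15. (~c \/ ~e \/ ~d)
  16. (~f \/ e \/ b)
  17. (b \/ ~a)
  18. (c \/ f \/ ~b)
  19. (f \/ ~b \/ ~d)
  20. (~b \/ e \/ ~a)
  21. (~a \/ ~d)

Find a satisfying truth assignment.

a=0, b=1, c=0, d=1, e=0, f=1

Check each clause:
  1. (f \/ d) — d is true.
  2. (b \/ c) — b is true.
  3. (e \/ ~d \/ b) — b is true.
  4. (d \/ ~b \/ ~f) — d is true.
  5. (~e \/ b) — b is true.
  6. (d \/ c \/ ~e) — ~e is true.
  7. (d \/ a \/ ~b) — d is true.
  8. (~a \/ ~c) — ~c is true.
  9. (~f \/ ~c \/ e) — ~c is true.
  10. (e \/ c \/ d) — d is true.
  11. (d \/ c \/ a) — d is true.
  12. (b \/ ~c) — b is true.
  13. (~e \/ ~b \/ c) — ~e is true.
  14. (b \/ ~a \/ f) — b is true.
  15. (~e \/ ~c \/ ~d) — ~e is true.
  16. (e \/ ~f \/ b) — b is true.
  17. (~a \/ b) — b is true.
  18. (f \/ c \/ ~b) — f is true.
  19. (f \/ ~d \/ ~b) — f is true.
  20. (~a \/ ~b \/ e) — ~a is true.
  21. (~a \/ ~d) — ~a is true.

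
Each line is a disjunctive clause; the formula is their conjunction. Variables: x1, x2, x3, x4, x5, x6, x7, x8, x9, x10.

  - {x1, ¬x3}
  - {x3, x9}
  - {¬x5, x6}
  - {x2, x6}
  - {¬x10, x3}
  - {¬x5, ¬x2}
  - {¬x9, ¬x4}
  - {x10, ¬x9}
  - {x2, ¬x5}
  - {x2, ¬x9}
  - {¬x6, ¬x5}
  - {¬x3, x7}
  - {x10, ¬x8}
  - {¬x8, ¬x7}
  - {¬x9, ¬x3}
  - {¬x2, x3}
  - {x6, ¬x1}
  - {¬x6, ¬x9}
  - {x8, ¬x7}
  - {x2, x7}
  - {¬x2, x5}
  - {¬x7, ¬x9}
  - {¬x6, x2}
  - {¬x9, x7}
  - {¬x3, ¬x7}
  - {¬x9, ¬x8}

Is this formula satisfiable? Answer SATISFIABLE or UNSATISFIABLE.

UNSATISFIABLE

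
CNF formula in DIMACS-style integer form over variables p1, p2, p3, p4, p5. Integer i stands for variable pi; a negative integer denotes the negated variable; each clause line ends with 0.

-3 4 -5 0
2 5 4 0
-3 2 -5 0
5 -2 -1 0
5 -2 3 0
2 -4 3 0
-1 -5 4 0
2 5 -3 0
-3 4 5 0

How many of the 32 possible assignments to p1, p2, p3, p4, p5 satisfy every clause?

Satisfying assignments:
  p1=0 p2=0 p3=0 p4=0 p5=1
  p1=0 p2=1 p3=0 p4=0 p5=1
  p1=0 p2=1 p3=0 p4=1 p5=1
  p1=0 p2=1 p3=1 p4=1 p5=0
  p1=0 p2=1 p3=1 p4=1 p5=1
  p1=1 p2=1 p3=0 p4=1 p5=1
  p1=1 p2=1 p3=1 p4=1 p5=1
That's 7 in total.

7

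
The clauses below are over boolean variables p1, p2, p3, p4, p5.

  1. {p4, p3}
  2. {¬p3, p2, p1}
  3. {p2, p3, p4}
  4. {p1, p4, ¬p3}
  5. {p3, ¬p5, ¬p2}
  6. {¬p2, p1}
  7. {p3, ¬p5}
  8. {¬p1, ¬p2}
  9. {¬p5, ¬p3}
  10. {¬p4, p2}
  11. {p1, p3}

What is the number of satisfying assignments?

1

The models are:
  p1=T p2=F p3=T p4=F p5=F
Count: 1.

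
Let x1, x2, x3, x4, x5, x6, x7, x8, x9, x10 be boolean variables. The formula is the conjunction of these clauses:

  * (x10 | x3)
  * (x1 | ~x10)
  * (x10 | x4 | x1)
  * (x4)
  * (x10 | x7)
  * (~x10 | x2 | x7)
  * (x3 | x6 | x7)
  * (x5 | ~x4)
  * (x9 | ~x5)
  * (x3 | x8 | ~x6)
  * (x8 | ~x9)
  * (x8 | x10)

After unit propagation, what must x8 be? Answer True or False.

True

(x4) is a unit clause: x4 = True.
In (x5 | ~x4), ~x4 is now false; x5 must hold, so x5 = True.
From (x9 | ~x5) and x5 = True: x9 = True.
(~x9 | x8): since x9 = True, the clause reduces to (x8). x8 = True.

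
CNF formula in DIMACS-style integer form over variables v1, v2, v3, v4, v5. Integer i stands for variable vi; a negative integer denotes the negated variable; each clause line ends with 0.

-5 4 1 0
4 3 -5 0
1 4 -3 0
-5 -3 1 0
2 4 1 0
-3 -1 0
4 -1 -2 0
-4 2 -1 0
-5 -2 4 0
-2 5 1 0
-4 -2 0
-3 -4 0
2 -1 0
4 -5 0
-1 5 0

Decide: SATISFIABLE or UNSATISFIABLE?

Try v1 = False.
Branch on v2: take v2 = False.
  then v4 is forced to True.
  then v3 is forced to False.
v5 is now unconstrained; take v5 = False.
So v1=0, v2=0, v3=0, v4=1, v5=0 is a satisfying assignment.

SATISFIABLE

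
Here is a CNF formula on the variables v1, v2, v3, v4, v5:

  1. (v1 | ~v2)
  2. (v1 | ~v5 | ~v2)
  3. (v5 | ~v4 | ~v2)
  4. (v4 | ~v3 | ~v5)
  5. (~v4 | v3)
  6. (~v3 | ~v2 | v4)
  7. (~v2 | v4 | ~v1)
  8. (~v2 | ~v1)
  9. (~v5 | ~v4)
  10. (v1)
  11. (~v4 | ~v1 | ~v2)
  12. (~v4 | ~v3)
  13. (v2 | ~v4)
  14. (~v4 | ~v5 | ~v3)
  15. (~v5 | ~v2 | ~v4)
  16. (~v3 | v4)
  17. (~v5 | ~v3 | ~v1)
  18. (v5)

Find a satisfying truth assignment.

v1 = T  v2 = F  v3 = F  v4 = F  v5 = T

Check each clause:
  1. (~v2 | v1) — v1 is true.
  2. (~v2 | v1 | ~v5) — v1 is true.
  3. (v5 | ~v4 | ~v2) — ~v4 is true.
  4. (~v5 | ~v3 | v4) — ~v3 is true.
  5. (~v4 | v3) — ~v4 is true.
  6. (v4 | ~v3 | ~v2) — ~v3 is true.
  7. (~v1 | ~v2 | v4) — ~v2 is true.
  8. (~v1 | ~v2) — ~v2 is true.
  9. (~v4 | ~v5) — ~v4 is true.
  10. (v1) — v1 is true.
  11. (~v4 | ~v2 | ~v1) — ~v4 is true.
  12. (~v3 | ~v4) — ~v4 is true.
  13. (v2 | ~v4) — ~v4 is true.
  14. (~v4 | ~v5 | ~v3) — ~v4 is true.
  15. (~v4 | ~v5 | ~v2) — ~v4 is true.
  16. (~v3 | v4) — ~v3 is true.
  17. (~v3 | ~v1 | ~v5) — ~v3 is true.
  18. (v5) — v5 is true.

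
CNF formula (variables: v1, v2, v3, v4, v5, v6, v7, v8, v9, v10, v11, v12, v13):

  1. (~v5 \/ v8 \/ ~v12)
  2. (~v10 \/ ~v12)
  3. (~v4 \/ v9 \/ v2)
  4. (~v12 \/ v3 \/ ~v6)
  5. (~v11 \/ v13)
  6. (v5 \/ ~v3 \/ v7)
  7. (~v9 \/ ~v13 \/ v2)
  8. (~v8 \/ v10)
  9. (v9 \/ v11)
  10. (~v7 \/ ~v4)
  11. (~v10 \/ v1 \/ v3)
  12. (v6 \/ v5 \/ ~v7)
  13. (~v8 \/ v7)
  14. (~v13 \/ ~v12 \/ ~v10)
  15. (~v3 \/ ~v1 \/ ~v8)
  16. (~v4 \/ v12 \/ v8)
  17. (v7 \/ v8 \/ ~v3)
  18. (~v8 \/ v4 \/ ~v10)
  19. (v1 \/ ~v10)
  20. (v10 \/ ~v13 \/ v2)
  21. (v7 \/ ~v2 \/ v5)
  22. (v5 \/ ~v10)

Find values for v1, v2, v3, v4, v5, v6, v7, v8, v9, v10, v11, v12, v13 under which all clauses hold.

v1=True, v2=False, v3=True, v4=False, v5=False, v6=True, v7=True, v8=False, v9=True, v10=False, v11=False, v12=False, v13=False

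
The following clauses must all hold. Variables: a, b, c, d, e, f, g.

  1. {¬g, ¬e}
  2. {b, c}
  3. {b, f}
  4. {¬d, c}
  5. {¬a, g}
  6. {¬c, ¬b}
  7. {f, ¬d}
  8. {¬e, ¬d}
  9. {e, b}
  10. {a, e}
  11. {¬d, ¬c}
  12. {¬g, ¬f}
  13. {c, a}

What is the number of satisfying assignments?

2

The models are:
  a=F b=F c=T d=F e=T f=T g=F
  a=T b=T c=F d=F e=F f=F g=T
That's 2 in total.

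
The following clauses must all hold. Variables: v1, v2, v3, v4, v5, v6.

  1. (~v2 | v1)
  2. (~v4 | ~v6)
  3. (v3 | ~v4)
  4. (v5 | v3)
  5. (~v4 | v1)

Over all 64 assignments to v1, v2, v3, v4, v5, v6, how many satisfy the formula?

Case analysis on v4 and v1:
  v4=1, v1=1: remaining (v2,v3,v5,v6) ∈ {(0,1,0,0); (0,1,1,0); (1,1,0,0); (1,1,1,0)} — 4.
  v4=1, v1=0: a clause becomes empty — 0.
  v4=0, v1=1: v2, v6 free; 3 ways for (v3,v5) × 2^2 = 12.
  v4=0, v1=0: v6 free; 3 ways for (v2,v3,v5) × 2^1 = 6.
Total: 4 + 0 + 12 + 6 = 22.

22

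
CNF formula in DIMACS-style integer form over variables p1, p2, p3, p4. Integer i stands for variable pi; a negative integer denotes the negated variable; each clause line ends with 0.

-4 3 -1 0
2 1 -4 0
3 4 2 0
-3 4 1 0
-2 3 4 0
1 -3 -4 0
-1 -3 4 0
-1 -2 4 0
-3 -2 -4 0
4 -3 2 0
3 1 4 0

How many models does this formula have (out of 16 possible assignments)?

The models are:
  p1=F p2=T p3=F p4=T
  p1=T p2=F p3=T p4=T
That's 2 in total.

2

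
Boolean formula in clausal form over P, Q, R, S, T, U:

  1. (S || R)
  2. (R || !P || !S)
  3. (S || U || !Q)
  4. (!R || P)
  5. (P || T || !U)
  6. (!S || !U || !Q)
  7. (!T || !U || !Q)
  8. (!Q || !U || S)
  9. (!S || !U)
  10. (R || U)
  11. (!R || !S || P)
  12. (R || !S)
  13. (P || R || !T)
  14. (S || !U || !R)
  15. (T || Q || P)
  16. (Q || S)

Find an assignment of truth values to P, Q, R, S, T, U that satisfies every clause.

P = True, Q = True, R = True, S = True, T = False, U = False

Try P = True.
Try Q = True.
The remaining clauses are satisfied by R = True, S = True, T = False, U = False.
Check each clause:
  1. (R || S) — R is true.
  2. (!P || R || !S) — R is true.
  3. (!Q || S || U) — S is true.
  4. (P || !R) — P is true.
  5. (T || P || !U) — P is true.
  6. (!Q || !S || !U) — !U is true.
  7. (!Q || !T || !U) — !U is true.
  8. (!Q || S || !U) — !U is true.
  9. (!U || !S) — !U is true.
  10. (R || U) — R is true.
  11. (!R || P || !S) — P is true.
  12. (!S || R) — R is true.
  13. (P || R || !T) — R is true.
  14. (!R || S || !U) — !U is true.
  15. (Q || T || P) — P is true.
  16. (S || Q) — Q is true.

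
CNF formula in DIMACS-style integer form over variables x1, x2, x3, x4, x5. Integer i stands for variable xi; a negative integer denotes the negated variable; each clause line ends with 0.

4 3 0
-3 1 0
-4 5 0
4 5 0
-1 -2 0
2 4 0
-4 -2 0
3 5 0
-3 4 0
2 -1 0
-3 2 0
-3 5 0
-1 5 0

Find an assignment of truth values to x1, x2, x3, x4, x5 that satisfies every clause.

x1=False, x2=False, x3=False, x4=True, x5=True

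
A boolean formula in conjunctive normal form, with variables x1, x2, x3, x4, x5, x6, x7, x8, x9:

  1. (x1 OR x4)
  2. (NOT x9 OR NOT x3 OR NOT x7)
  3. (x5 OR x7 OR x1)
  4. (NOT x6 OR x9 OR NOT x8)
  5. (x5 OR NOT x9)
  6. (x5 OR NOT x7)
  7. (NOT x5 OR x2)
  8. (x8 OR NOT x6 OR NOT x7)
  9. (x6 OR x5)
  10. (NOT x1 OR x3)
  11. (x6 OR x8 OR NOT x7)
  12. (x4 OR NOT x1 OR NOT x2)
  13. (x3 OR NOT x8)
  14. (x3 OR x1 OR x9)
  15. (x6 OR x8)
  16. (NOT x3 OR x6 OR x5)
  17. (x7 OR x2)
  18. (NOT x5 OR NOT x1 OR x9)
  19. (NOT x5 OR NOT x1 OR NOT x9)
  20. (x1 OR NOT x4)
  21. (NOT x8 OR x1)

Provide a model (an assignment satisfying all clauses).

Try x1 = True.
  then x3 is forced to True.
Branch on x2: take x2 = True.
  then x4 is forced to True.
Try x5 = False.
  then x9 is forced to False.
  then x7 is forced to False.
  then x6 is forced to True.
  then x8 is forced to False.

x1 = True, x2 = True, x3 = True, x4 = True, x5 = False, x6 = True, x7 = False, x8 = False, x9 = False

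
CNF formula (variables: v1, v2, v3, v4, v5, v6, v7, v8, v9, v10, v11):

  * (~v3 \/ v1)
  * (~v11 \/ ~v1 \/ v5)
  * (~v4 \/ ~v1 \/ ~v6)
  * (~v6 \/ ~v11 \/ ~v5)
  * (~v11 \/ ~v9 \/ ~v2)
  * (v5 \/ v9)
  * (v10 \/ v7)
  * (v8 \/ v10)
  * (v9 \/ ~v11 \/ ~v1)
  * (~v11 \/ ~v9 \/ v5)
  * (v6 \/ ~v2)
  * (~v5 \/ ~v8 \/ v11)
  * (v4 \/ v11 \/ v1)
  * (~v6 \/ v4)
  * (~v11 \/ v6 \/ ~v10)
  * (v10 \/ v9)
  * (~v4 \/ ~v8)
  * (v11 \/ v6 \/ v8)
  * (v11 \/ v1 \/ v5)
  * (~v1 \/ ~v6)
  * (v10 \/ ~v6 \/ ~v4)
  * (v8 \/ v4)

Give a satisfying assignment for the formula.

Pure literal: v3 appears only negated; assign v3 = False.
Try v1 = False.
Try v2 = True.
  then v6 is forced to True.
  then v4 is forced to True.
  then v8 is forced to False.
  then v10 is forced to True.
Set v5 = True and propagate.
  then v11 is forced to False.
v7, v9 are now unconstrained; take v7 = False, v9 = False.

v1 = False, v2 = True, v3 = False, v4 = True, v5 = True, v6 = True, v7 = False, v8 = False, v9 = False, v10 = True, v11 = False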